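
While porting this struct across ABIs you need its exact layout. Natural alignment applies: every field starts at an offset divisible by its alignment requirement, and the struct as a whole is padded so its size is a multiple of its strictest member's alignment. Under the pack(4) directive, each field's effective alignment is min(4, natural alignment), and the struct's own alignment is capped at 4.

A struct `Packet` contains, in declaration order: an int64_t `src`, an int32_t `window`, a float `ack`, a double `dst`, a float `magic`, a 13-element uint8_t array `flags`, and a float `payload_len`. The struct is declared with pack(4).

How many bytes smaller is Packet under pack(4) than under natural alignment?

natural layout:
  @0: src [8B, align 8] → 8
  @8: window [4B, align 4] → 12
  @12: ack [4B, align 4] → 16
  @16: dst [8B, align 8] → 24
  @24: magic [4B, align 4] → 28
  @28: flags [13B, align 1] → 41
  +3 pad (align 4)
  @44: payload_len [4B, align 4] → 48
  size 48, align 8
packed(4) layout:
  @0: src [8B, align 4] → 8
  @8: window [4B, align 4] → 12
  @12: ack [4B, align 4] → 16
  @16: dst [8B, align 4] → 24
  @24: magic [4B, align 4] → 28
  @28: flags [13B, align 1] → 41
  +3 pad (align 4)
  @44: payload_len [4B, align 4] → 48
  size 48, align 4
48 − 48 = 0

0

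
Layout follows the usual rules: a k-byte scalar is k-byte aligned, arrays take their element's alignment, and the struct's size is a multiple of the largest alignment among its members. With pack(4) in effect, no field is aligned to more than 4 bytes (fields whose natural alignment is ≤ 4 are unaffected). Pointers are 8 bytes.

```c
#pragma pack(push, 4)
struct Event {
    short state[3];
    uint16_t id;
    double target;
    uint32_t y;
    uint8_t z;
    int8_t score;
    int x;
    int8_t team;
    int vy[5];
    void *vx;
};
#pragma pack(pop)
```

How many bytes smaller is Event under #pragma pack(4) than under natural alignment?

natural layout:
  state at 0 (size 6, align 2) → ends 6
  id at 6 (size 2, align 2) → ends 8
  target at 8 (size 8, align 8) → ends 16
  y at 16 (size 4, align 4) → ends 20
  z at 20 (size 1, align 1) → ends 21
  score at 21 (size 1, align 1) → ends 22
  pad 2 to align 4 for x
  x at 24 (size 4, align 4) → ends 28
  team at 28 (size 1, align 1) → ends 29
  pad 3 to align 4 for vy
  vy at 32 (size 20, align 4) → ends 52
  pad 4 to align 8 for vx
  vx at 56 (size 8, align 8) → ends 64
  total 64 bytes, alignment 8
packed(4) layout:
  state at 0 (size 6, align 2) → ends 6
  id at 6 (size 2, align 2) → ends 8
  target at 8 (size 8, align 4) → ends 16
  y at 16 (size 4, align 4) → ends 20
  z at 20 (size 1, align 1) → ends 21
  score at 21 (size 1, align 1) → ends 22
  pad 2 to align 4 for x
  x at 24 (size 4, align 4) → ends 28
  team at 28 (size 1, align 1) → ends 29
  pad 3 to align 4 for vy
  vy at 32 (size 20, align 4) → ends 52
  vx at 52 (size 8, align 4) → ends 60
  total 60 bytes, alignment 4
64 − 60 = 4

4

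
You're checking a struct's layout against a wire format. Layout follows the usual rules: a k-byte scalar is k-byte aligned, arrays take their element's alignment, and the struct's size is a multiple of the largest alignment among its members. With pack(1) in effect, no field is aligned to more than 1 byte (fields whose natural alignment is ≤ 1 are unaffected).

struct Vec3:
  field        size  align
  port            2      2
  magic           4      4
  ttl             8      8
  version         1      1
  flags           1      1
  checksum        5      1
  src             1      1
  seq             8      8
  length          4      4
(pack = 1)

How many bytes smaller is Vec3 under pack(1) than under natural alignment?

natural layout:
  0..2  port  (2B, 2-aligned)
  2..4  -- padding (2B)
  4..8  magic  (4B, 4-aligned)
  8..16  ttl  (8B, 8-aligned)
  16..17  version  (1B, 1-aligned)
  17..18  flags  (1B, 1-aligned)
  18..23  checksum  (5B, 1-aligned)
  23..24  src  (1B, 1-aligned)
  24..32  seq  (8B, 8-aligned)
  32..36  length  (4B, 4-aligned)
  36..40  -- tail padding (4B)
  sizeof = 40, alignof = 8
packed(1) layout:
  0..2  port  (2B, 1-aligned)
  2..6  magic  (4B, 1-aligned)
  6..14  ttl  (8B, 1-aligned)
  14..15  version  (1B, 1-aligned)
  15..16  flags  (1B, 1-aligned)
  16..21  checksum  (5B, 1-aligned)
  21..22  src  (1B, 1-aligned)
  22..30  seq  (8B, 1-aligned)
  30..34  length  (4B, 1-aligned)
  sizeof = 34, alignof = 1
40 − 34 = 6

6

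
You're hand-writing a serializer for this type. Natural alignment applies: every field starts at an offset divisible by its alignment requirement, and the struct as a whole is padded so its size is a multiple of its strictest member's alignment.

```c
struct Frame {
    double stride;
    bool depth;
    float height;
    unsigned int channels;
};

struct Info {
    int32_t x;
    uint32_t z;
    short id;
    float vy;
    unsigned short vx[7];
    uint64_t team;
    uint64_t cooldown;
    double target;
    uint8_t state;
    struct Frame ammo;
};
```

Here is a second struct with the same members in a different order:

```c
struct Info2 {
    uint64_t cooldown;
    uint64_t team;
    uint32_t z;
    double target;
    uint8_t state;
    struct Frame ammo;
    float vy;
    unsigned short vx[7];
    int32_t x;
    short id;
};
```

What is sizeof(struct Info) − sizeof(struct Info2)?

-8

Frame: @0: stride [8B, align 8] → 8; @8: depth [1B, align 1] → 9; +3 pad (align 4); @12: height [4B, align 4] → 16; @16: channels [4B, align 4] → 20; +4 tail pad (align 8); size 24, align 8
@0: x [4B, align 4] → 4
@4: z [4B, align 4] → 8
@8: id [2B, align 2] → 10
+2 pad (align 4)
@12: vy [4B, align 4] → 16
@16: vx [14B, align 2] → 30
+2 pad (align 8)
@32: team [8B, align 8] → 40
@40: cooldown [8B, align 8] → 48
@48: target [8B, align 8] → 56
@56: state [1B, align 1] → 57
+7 pad (align 8)
@64: ammo [24B, align 8] → 88
size 88, align 8
— Info2 —
@0: cooldown [8B, align 8] → 8
@8: team [8B, align 8] → 16
@16: z [4B, align 4] → 20
+4 pad (align 8)
@24: target [8B, align 8] → 32
@32: state [1B, align 1] → 33
+7 pad (align 8)
@40: ammo [24B, align 8] → 64
@64: vy [4B, align 4] → 68
@68: vx [14B, align 2] → 82
+2 pad (align 4)
@84: x [4B, align 4] → 88
@88: id [2B, align 2] → 90
+6 tail pad (align 8)
size 96, align 8
88 − 96 = -8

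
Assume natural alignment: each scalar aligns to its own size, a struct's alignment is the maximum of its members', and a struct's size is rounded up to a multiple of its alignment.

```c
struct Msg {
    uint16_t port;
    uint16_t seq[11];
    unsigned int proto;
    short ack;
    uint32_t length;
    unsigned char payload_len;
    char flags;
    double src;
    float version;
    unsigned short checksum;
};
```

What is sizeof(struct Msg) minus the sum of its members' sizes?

6

port at 0 (size 2, align 2) → ends 2
seq at 2 (size 22, align 2) → ends 24
proto at 24 (size 4, align 4) → ends 28
ack at 28 (size 2, align 2) → ends 30
pad 2 to align 4 for length
length at 32 (size 4, align 4) → ends 36
payload_len at 36 (size 1, align 1) → ends 37
flags at 37 (size 1, align 1) → ends 38
pad 2 to align 8 for src
src at 40 (size 8, align 8) → ends 48
version at 48 (size 4, align 4) → ends 52
checksum at 52 (size 2, align 2) → ends 54
tail pad 2 to reach multiple of 8
total 56 bytes, alignment 8
data bytes 50, size 56 → padding 6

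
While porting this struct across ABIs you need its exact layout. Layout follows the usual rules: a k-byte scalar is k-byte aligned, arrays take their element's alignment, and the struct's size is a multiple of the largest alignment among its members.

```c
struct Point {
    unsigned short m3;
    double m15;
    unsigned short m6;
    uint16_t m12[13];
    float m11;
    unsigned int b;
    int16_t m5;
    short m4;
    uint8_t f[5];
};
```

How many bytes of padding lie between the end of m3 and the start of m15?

6

m3 at 0 (size 2, align 2) → ends 2
pad 6 to align 8 for m15
m15 at 8 (size 8, align 8) → ends 16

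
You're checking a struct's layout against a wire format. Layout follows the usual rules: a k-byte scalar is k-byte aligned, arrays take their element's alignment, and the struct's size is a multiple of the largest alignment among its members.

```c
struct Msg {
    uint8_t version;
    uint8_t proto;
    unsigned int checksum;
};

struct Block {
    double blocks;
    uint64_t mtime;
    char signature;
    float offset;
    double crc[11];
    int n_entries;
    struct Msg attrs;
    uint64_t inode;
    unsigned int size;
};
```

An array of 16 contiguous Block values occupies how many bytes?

Msg: version at 0 (size 1, align 1) → ends 1; proto at 1 (size 1, align 1) → ends 2; pad 2 to align 4 for checksum; checksum at 4 (size 4, align 4) → ends 8; total 8 bytes, alignment 4
blocks at 0 (size 8, align 8) → ends 8
mtime at 8 (size 8, align 8) → ends 16
signature at 16 (size 1, align 1) → ends 17
pad 3 to align 4 for offset
offset at 20 (size 4, align 4) → ends 24
crc at 24 (size 88, align 8) → ends 112
n_entries at 112 (size 4, align 4) → ends 116
attrs at 116 (size 8, align 4) → ends 124
pad 4 to align 8 for inode
inode at 128 (size 8, align 8) → ends 136
size at 136 (size 4, align 4) → ends 140
tail pad 4 to reach multiple of 8
total 144 bytes, alignment 8
array of 16: 16 × 144 = 2304

2304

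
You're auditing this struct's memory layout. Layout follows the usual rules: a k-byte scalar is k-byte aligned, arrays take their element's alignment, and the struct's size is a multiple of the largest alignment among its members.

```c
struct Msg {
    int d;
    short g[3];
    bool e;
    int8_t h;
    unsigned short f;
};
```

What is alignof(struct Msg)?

member alignments: d=4, g=2, e=1, h=1, f=2
max = 4

4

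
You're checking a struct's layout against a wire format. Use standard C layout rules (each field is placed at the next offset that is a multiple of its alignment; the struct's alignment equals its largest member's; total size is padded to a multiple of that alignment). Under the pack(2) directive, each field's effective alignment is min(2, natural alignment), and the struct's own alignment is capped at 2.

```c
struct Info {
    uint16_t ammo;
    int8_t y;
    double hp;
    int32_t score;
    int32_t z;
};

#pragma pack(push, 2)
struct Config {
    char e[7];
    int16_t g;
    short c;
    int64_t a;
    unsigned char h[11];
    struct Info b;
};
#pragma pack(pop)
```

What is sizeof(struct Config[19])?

Info: @0: ammo [2B, align 2] → 2; @2: y [1B, align 1] → 3; +5 pad (align 8); @8: hp [8B, align 8] → 16; @16: score [4B, align 4] → 20; @20: z [4B, align 4] → 24; size 24, align 8
@0: e [7B, align 1] → 7
+1 pad (align 2)
@8: g [2B, align 2] → 10
@10: c [2B, align 2] → 12
@12: a [8B, align 2] → 20
@20: h [11B, align 1] → 31
+1 pad (align 2)
@32: b [24B, align 2] → 56
size 56, align 2
array of 19: 19 × 56 = 1064

1064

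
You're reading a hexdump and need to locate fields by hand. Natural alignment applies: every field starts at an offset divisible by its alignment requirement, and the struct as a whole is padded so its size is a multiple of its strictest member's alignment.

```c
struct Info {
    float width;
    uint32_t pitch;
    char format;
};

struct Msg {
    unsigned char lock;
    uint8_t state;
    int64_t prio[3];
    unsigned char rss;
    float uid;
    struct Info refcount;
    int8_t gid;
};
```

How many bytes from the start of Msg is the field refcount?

40

Info: @0: width [4B, align 4] → 4; @4: pitch [4B, align 4] → 8; @8: format [1B, align 1] → 9; +3 tail pad (align 4); size 12, align 4
@0: lock [1B, align 1] → 1
@1: state [1B, align 1] → 2
+6 pad (align 8)
@8: prio [24B, align 8] → 32
@32: rss [1B, align 1] → 33
+3 pad (align 4)
@36: uid [4B, align 4] → 40
@40: refcount [12B, align 4] → 52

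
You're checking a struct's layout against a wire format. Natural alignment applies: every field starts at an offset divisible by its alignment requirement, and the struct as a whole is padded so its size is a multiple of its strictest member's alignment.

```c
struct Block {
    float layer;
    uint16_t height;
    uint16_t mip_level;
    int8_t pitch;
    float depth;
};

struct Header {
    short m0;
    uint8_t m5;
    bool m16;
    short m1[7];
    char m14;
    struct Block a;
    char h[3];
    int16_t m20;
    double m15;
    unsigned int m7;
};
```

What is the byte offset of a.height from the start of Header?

24

Block: 0..4  layer  (4B, 4-aligned); 4..6  height  (2B, 2-aligned); 6..8  mip_level  (2B, 2-aligned); 8..9  pitch  (1B, 1-aligned); 9..12  -- padding (3B); 12..16  depth  (4B, 4-aligned); sizeof = 16, alignof = 4
0..2  m0  (2B, 2-aligned)
2..3  m5  (1B, 1-aligned)
3..4  m16  (1B, 1-aligned)
4..18  m1  (14B, 2-aligned)
18..19  m14  (1B, 1-aligned)
19..20  -- padding (1B)
20..36  a  (16B, 4-aligned)
within Block: height at 4
20 + 4 = 24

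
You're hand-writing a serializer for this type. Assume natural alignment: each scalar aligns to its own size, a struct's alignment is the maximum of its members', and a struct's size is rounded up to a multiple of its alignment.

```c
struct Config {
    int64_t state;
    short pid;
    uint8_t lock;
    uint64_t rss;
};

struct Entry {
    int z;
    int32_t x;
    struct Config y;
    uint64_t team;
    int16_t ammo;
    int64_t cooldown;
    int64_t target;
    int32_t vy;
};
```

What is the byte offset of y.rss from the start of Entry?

24

Config: 0..8  state  (8B, 8-aligned); 8..10  pid  (2B, 2-aligned); 10..11  lock  (1B, 1-aligned); 11..16  -- padding (5B); 16..24  rss  (8B, 8-aligned); sizeof = 24, alignof = 8
0..4  z  (4B, 4-aligned)
4..8  x  (4B, 4-aligned)
8..32  y  (24B, 8-aligned)
within Config: rss at 16
8 + 16 = 24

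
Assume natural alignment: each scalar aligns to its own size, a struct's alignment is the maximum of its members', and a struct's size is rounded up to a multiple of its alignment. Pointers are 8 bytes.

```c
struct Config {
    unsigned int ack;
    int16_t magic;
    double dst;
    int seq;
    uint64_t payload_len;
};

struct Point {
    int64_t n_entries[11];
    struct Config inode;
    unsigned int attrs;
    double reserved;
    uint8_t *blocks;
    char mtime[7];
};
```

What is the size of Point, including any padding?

152

Config: 0..4  ack  (4B, 4-aligned); 4..6  magic  (2B, 2-aligned); 6..8  -- padding (2B); 8..16  dst  (8B, 8-aligned); 16..20  seq  (4B, 4-aligned); 20..24  -- padding (4B); 24..32  payload_len  (8B, 8-aligned); sizeof = 32, alignof = 8
0..88  n_entries  (88B, 8-aligned)
88..120  inode  (32B, 8-aligned)
120..124  attrs  (4B, 4-aligned)
124..128  -- padding (4B)
128..136  reserved  (8B, 8-aligned)
136..144  blocks  (8B, 8-aligned)
144..151  mtime  (7B, 1-aligned)
151..152  -- tail padding (1B)
sizeof = 152, alignof = 8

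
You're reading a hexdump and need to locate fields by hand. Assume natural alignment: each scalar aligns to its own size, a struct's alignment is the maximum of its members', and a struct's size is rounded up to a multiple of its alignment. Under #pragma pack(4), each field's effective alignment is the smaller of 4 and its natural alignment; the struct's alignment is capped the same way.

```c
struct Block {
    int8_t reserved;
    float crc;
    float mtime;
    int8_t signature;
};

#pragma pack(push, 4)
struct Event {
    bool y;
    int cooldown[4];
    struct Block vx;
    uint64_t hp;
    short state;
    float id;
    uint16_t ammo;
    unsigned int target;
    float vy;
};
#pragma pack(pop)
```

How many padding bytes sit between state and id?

2

Block: reserved at 0 (size 1, align 1) → ends 1; pad 3 to align 4 for crc; crc at 4 (size 4, align 4) → ends 8; mtime at 8 (size 4, align 4) → ends 12; signature at 12 (size 1, align 1) → ends 13; tail pad 3 to reach multiple of 4; total 16 bytes, alignment 4
y at 0 (size 1, align 1) → ends 1
pad 3 to align 4 for cooldown
cooldown at 4 (size 16, align 4) → ends 20
vx at 20 (size 16, align 4) → ends 36
hp at 36 (size 8, align 4) → ends 44
state at 44 (size 2, align 2) → ends 46
pad 2 to align 4 for id
id at 48 (size 4, align 4) → ends 52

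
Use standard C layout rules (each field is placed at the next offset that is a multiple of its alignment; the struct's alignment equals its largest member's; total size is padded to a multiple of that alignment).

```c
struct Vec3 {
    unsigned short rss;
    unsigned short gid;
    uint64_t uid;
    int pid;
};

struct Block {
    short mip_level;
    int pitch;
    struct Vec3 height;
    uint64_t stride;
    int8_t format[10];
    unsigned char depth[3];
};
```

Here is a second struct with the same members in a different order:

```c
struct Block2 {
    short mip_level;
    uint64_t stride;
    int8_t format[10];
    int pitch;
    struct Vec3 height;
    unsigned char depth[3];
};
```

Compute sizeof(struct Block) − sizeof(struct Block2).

Vec3: rss at 0 (size 2, align 2) → ends 2; gid at 2 (size 2, align 2) → ends 4; pad 4 to align 8 for uid; uid at 8 (size 8, align 8) → ends 16; pid at 16 (size 4, align 4) → ends 20; tail pad 4 to reach multiple of 8; total 24 bytes, alignment 8
mip_level at 0 (size 2, align 2) → ends 2
pad 2 to align 4 for pitch
pitch at 4 (size 4, align 4) → ends 8
height at 8 (size 24, align 8) → ends 32
stride at 32 (size 8, align 8) → ends 40
format at 40 (size 10, align 1) → ends 50
depth at 50 (size 3, align 1) → ends 53
tail pad 3 to reach multiple of 8
total 56 bytes, alignment 8
— Block2 —
mip_level at 0 (size 2, align 2) → ends 2
pad 6 to align 8 for stride
stride at 8 (size 8, align 8) → ends 16
format at 16 (size 10, align 1) → ends 26
pad 2 to align 4 for pitch
pitch at 28 (size 4, align 4) → ends 32
height at 32 (size 24, align 8) → ends 56
depth at 56 (size 3, align 1) → ends 59
tail pad 5 to reach multiple of 8
total 64 bytes, alignment 8
56 − 64 = -8

-8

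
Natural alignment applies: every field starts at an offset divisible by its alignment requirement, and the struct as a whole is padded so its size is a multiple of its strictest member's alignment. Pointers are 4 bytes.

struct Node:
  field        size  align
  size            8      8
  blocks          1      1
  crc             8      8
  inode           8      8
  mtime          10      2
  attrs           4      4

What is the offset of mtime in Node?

@0: size [8B, align 8] → 8
@8: blocks [1B, align 1] → 9
+7 pad (align 8)
@16: crc [8B, align 8] → 24
@24: inode [8B, align 8] → 32
@32: mtime [10B, align 2] → 42

32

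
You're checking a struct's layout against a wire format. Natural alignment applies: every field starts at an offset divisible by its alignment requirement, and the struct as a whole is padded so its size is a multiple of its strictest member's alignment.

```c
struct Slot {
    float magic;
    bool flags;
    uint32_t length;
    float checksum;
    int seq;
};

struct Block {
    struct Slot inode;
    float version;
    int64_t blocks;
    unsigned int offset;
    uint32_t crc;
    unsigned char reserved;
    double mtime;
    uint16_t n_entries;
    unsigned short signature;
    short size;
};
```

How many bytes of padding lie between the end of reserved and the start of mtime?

Slot: 0..4  magic  (4B, 4-aligned); 4..5  flags  (1B, 1-aligned); 5..8  -- padding (3B); 8..12  length  (4B, 4-aligned); 12..16  checksum  (4B, 4-aligned); 16..20  seq  (4B, 4-aligned); sizeof = 20, alignof = 4
0..20  inode  (20B, 4-aligned)
20..24  version  (4B, 4-aligned)
24..32  blocks  (8B, 8-aligned)
32..36  offset  (4B, 4-aligned)
36..40  crc  (4B, 4-aligned)
40..41  reserved  (1B, 1-aligned)
41..48  -- padding (7B)
48..56  mtime  (8B, 8-aligned)

7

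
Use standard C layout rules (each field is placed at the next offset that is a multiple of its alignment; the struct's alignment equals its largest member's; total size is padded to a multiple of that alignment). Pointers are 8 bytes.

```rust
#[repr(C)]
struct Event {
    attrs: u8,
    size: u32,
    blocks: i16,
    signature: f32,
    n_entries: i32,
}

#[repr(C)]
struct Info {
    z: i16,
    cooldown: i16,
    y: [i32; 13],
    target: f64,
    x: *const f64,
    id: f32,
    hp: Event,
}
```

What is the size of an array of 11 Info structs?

Event: @0: attrs [1B, align 1] → 1; +3 pad (align 4); @4: size [4B, align 4] → 8; @8: blocks [2B, align 2] → 10; +2 pad (align 4); @12: signature [4B, align 4] → 16; @16: n_entries [4B, align 4] → 20; size 20, align 4
@0: z [2B, align 2] → 2
@2: cooldown [2B, align 2] → 4
@4: y [52B, align 4] → 56
@56: target [8B, align 8] → 64
@64: x [8B, align 8] → 72
@72: id [4B, align 4] → 76
@76: hp [20B, align 4] → 96
size 96, align 8
array of 11: 11 × 96 = 1056

1056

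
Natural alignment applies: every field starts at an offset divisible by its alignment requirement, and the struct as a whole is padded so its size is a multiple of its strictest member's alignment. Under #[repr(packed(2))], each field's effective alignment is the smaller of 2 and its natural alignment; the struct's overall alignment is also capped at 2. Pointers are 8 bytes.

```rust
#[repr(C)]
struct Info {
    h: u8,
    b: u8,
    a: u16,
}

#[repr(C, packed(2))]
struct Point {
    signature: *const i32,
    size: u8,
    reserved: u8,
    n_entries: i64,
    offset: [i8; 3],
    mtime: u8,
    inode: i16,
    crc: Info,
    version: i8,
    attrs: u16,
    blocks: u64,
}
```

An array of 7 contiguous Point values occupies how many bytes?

280

Info: @0: h [1B, align 1] → 1; @1: b [1B, align 1] → 2; @2: a [2B, align 2] → 4; size 4, align 2
@0: signature [8B, align 2] → 8
@8: size [1B, align 1] → 9
@9: reserved [1B, align 1] → 10
@10: n_entries [8B, align 2] → 18
@18: offset [3B, align 1] → 21
@21: mtime [1B, align 1] → 22
@22: inode [2B, align 2] → 24
@24: crc [4B, align 2] → 28
@28: version [1B, align 1] → 29
+1 pad (align 2)
@30: attrs [2B, align 2] → 32
@32: blocks [8B, align 2] → 40
size 40, align 2
array of 7: 7 × 40 = 280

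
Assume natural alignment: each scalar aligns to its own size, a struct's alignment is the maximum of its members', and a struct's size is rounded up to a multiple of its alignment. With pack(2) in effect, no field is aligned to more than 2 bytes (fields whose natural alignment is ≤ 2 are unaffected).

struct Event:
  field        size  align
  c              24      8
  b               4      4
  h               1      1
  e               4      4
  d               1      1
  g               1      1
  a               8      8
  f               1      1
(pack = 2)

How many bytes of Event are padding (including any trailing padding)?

2

@0: c [24B, align 2] → 24
@24: b [4B, align 2] → 28
@28: h [1B, align 1] → 29
+1 pad (align 2)
@30: e [4B, align 2] → 34
@34: d [1B, align 1] → 35
@35: g [1B, align 1] → 36
@36: a [8B, align 2] → 44
@44: f [1B, align 1] → 45
+1 tail pad (align 2)
size 46, align 2
data bytes 44, size 46 → padding 2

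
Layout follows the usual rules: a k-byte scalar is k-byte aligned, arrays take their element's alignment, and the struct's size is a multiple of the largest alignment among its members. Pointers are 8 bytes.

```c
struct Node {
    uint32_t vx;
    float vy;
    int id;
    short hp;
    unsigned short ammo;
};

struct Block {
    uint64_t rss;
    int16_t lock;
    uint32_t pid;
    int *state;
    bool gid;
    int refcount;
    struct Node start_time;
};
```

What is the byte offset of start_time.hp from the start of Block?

44

Node: 0..4  vx  (4B, 4-aligned); 4..8  vy  (4B, 4-aligned); 8..12  id  (4B, 4-aligned); 12..14  hp  (2B, 2-aligned); 14..16  ammo  (2B, 2-aligned); sizeof = 16, alignof = 4
0..8  rss  (8B, 8-aligned)
8..10  lock  (2B, 2-aligned)
10..12  -- padding (2B)
12..16  pid  (4B, 4-aligned)
16..24  state  (8B, 8-aligned)
24..25  gid  (1B, 1-aligned)
25..28  -- padding (3B)
28..32  refcount  (4B, 4-aligned)
32..48  start_time  (16B, 4-aligned)
within Node: hp at 12
32 + 12 = 44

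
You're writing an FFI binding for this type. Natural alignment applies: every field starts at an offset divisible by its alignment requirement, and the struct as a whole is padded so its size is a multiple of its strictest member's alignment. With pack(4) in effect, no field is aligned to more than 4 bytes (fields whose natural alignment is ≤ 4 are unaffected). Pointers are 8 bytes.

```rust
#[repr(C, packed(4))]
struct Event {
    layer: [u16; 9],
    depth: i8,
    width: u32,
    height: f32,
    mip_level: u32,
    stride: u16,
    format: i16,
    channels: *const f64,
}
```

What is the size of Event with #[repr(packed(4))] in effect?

44

layer at 0 (size 18, align 2) → ends 18
depth at 18 (size 1, align 1) → ends 19
pad 1 to align 4 for width
width at 20 (size 4, align 4) → ends 24
height at 24 (size 4, align 4) → ends 28
mip_level at 28 (size 4, align 4) → ends 32
stride at 32 (size 2, align 2) → ends 34
format at 34 (size 2, align 2) → ends 36
channels at 36 (size 8, align 4) → ends 44
total 44 bytes, alignment 4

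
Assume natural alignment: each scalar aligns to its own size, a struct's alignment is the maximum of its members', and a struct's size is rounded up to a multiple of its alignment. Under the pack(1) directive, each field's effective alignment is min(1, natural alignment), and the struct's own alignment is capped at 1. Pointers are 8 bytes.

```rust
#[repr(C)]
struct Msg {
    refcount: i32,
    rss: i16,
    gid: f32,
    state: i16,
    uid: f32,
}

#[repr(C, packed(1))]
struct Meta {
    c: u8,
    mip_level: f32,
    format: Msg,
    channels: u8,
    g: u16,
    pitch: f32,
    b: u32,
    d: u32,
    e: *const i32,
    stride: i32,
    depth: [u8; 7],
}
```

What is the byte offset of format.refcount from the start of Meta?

Msg: @0: refcount [4B, align 4] → 4; @4: rss [2B, align 2] → 6; +2 pad (align 4); @8: gid [4B, align 4] → 12; @12: state [2B, align 2] → 14; +2 pad (align 4); @16: uid [4B, align 4] → 20; size 20, align 4
@0: c [1B, align 1] → 1
@1: mip_level [4B, align 1] → 5
@5: format [20B, align 1] → 25
within Msg: refcount at 0
5 + 0 = 5

5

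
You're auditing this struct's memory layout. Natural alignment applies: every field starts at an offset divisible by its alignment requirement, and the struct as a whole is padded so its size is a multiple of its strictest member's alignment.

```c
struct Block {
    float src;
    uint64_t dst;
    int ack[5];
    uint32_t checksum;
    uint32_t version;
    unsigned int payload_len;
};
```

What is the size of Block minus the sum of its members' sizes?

4

@0: src [4B, align 4] → 4
+4 pad (align 8)
@8: dst [8B, align 8] → 16
@16: ack [20B, align 4] → 36
@36: checksum [4B, align 4] → 40
@40: version [4B, align 4] → 44
@44: payload_len [4B, align 4] → 48
size 48, align 8
data bytes 44, size 48 → padding 4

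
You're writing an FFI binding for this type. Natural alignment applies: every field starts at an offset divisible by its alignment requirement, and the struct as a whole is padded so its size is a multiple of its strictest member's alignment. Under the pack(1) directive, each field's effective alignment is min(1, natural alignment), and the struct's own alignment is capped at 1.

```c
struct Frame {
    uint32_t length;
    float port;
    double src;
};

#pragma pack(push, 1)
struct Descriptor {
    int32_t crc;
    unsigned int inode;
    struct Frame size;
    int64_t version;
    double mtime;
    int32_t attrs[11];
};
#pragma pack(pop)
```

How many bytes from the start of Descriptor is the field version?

24

Frame: 0..4  length  (4B, 4-aligned); 4..8  port  (4B, 4-aligned); 8..16  src  (8B, 8-aligned); sizeof = 16, alignof = 8
0..4  crc  (4B, 1-aligned)
4..8  inode  (4B, 1-aligned)
8..24  size  (16B, 1-aligned)
24..32  version  (8B, 1-aligned)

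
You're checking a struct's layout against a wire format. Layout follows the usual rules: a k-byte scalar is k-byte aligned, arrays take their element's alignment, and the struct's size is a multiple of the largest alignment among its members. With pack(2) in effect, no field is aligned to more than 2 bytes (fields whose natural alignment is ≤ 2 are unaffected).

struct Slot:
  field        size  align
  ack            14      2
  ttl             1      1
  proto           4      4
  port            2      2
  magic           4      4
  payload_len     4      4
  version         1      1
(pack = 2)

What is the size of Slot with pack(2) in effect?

ack at 0 (size 14, align 2) → ends 14
ttl at 14 (size 1, align 1) → ends 15
pad 1 to align 2 for proto
proto at 16 (size 4, align 2) → ends 20
port at 20 (size 2, align 2) → ends 22
magic at 22 (size 4, align 2) → ends 26
payload_len at 26 (size 4, align 2) → ends 30
version at 30 (size 1, align 1) → ends 31
tail pad 1 to reach multiple of 2
total 32 bytes, alignment 2

32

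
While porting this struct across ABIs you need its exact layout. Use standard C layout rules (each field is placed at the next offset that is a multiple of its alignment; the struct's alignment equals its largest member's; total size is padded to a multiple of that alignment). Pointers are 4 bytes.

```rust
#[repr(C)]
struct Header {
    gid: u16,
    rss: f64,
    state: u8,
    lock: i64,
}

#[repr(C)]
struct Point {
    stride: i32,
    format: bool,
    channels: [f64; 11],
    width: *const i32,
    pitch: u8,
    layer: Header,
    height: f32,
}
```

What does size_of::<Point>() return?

144 bytes

Header: gid at 0 (size 2, align 2) → ends 2; pad 6 to align 8 for rss; rss at 8 (size 8, align 8) → ends 16; state at 16 (size 1, align 1) → ends 17; pad 7 to align 8 for lock; lock at 24 (size 8, align 8) → ends 32; total 32 bytes, alignment 8
stride at 0 (size 4, align 4) → ends 4
format at 4 (size 1, align 1) → ends 5
pad 3 to align 8 for channels
channels at 8 (size 88, align 8) → ends 96
width at 96 (size 4, align 4) → ends 100
pitch at 100 (size 1, align 1) → ends 101
pad 3 to align 8 for layer
layer at 104 (size 32, align 8) → ends 136
height at 136 (size 4, align 4) → ends 140
tail pad 4 to reach multiple of 8
total 144 bytes, alignment 8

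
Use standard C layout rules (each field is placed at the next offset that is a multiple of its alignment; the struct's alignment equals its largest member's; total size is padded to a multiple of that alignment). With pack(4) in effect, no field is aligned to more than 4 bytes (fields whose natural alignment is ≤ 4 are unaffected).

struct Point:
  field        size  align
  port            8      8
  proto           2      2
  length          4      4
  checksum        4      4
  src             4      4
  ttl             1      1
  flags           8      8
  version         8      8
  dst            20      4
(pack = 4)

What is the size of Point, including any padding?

64

@0: port [8B, align 4] → 8
@8: proto [2B, align 2] → 10
+2 pad (align 4)
@12: length [4B, align 4] → 16
@16: checksum [4B, align 4] → 20
@20: src [4B, align 4] → 24
@24: ttl [1B, align 1] → 25
+3 pad (align 4)
@28: flags [8B, align 4] → 36
@36: version [8B, align 4] → 44
@44: dst [20B, align 4] → 64
size 64, align 4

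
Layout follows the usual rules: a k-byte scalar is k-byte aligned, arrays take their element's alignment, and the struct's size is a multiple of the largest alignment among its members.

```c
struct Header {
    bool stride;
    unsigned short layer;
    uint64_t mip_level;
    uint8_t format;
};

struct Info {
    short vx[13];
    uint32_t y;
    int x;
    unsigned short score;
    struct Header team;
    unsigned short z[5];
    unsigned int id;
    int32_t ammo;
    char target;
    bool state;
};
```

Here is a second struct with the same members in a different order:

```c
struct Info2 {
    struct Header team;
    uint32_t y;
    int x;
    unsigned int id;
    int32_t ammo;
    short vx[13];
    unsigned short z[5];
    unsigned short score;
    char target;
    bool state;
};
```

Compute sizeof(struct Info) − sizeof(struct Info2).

Header: 0..1  stride  (1B, 1-aligned); 1..2  -- padding (1B); 2..4  layer  (2B, 2-aligned); 4..8  -- padding (4B); 8..16  mip_level  (8B, 8-aligned); 16..17  format  (1B, 1-aligned); 17..24  -- tail padding (7B); sizeof = 24, alignof = 8
0..26  vx  (26B, 2-aligned)
26..28  -- padding (2B)
28..32  y  (4B, 4-aligned)
32..36  x  (4B, 4-aligned)
36..38  score  (2B, 2-aligned)
38..40  -- padding (2B)
40..64  team  (24B, 8-aligned)
64..74  z  (10B, 2-aligned)
74..76  -- padding (2B)
76..80  id  (4B, 4-aligned)
80..84  ammo  (4B, 4-aligned)
84..85  target  (1B, 1-aligned)
85..86  state  (1B, 1-aligned)
86..88  -- tail padding (2B)
sizeof = 88, alignof = 8
— Info2 —
0..24  team  (24B, 8-aligned)
24..28  y  (4B, 4-aligned)
28..32  x  (4B, 4-aligned)
32..36  id  (4B, 4-aligned)
36..40  ammo  (4B, 4-aligned)
40..66  vx  (26B, 2-aligned)
66..76  z  (10B, 2-aligned)
76..78  score  (2B, 2-aligned)
78..79  target  (1B, 1-aligned)
79..80  state  (1B, 1-aligned)
sizeof = 80, alignof = 8
88 − 80 = 8

8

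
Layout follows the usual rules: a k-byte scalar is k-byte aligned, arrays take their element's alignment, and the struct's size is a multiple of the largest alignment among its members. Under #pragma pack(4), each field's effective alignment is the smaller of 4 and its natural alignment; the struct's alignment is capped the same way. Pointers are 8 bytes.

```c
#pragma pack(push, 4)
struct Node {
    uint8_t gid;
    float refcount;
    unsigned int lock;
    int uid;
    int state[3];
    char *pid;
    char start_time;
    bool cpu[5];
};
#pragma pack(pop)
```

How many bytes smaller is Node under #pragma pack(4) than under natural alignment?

natural layout:
  gid at 0 (size 1, align 1) → ends 1
  pad 3 to align 4 for refcount
  refcount at 4 (size 4, align 4) → ends 8
  lock at 8 (size 4, align 4) → ends 12
  uid at 12 (size 4, align 4) → ends 16
  state at 16 (size 12, align 4) → ends 28
  pad 4 to align 8 for pid
  pid at 32 (size 8, align 8) → ends 40
  start_time at 40 (size 1, align 1) → ends 41
  cpu at 41 (size 5, align 1) → ends 46
  tail pad 2 to reach multiple of 8
  total 48 bytes, alignment 8
packed(4) layout:
  gid at 0 (size 1, align 1) → ends 1
  pad 3 to align 4 for refcount
  refcount at 4 (size 4, align 4) → ends 8
  lock at 8 (size 4, align 4) → ends 12
  uid at 12 (size 4, align 4) → ends 16
  state at 16 (size 12, align 4) → ends 28
  pid at 28 (size 8, align 4) → ends 36
  start_time at 36 (size 1, align 1) → ends 37
  cpu at 37 (size 5, align 1) → ends 42
  tail pad 2 to reach multiple of 4
  total 44 bytes, alignment 4
48 − 44 = 4

4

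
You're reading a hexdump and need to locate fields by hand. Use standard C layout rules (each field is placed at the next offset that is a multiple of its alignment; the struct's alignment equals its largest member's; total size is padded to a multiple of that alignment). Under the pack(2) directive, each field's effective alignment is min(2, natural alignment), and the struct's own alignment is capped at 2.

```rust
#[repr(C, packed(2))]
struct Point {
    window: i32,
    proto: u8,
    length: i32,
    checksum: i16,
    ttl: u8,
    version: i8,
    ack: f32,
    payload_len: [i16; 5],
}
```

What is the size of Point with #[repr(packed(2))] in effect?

28

0..4  window  (4B, 2-aligned)
4..5  proto  (1B, 1-aligned)
5..6  -- padding (1B)
6..10  length  (4B, 2-aligned)
10..12  checksum  (2B, 2-aligned)
12..13  ttl  (1B, 1-aligned)
13..14  version  (1B, 1-aligned)
14..18  ack  (4B, 2-aligned)
18..28  payload_len  (10B, 2-aligned)
sizeof = 28, alignof = 2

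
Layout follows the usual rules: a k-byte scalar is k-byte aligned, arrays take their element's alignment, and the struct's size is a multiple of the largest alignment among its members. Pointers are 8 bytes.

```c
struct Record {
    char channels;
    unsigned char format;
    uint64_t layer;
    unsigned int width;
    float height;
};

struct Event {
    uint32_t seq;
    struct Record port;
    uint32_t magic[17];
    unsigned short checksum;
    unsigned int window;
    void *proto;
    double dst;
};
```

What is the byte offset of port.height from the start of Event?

Record: 0..1  channels  (1B, 1-aligned); 1..2  format  (1B, 1-aligned); 2..8  -- padding (6B); 8..16  layer  (8B, 8-aligned); 16..20  width  (4B, 4-aligned); 20..24  height  (4B, 4-aligned); sizeof = 24, alignof = 8
0..4  seq  (4B, 4-aligned)
4..8  -- padding (4B)
8..32  port  (24B, 8-aligned)
within Record: height at 20
8 + 20 = 28

28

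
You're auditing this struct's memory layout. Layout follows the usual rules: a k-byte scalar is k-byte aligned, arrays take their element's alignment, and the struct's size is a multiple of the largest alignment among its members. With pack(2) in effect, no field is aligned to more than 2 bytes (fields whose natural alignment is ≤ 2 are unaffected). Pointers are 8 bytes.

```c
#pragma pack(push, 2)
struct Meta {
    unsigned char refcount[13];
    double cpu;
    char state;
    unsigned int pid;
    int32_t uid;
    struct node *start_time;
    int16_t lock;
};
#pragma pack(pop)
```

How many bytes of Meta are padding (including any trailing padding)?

@0: refcount [13B, align 1] → 13
+1 pad (align 2)
@14: cpu [8B, align 2] → 22
@22: state [1B, align 1] → 23
+1 pad (align 2)
@24: pid [4B, align 2] → 28
@28: uid [4B, align 2] → 32
@32: start_time [8B, align 2] → 40
@40: lock [2B, align 2] → 42
size 42, align 2
data bytes 40, size 42 → padding 2

2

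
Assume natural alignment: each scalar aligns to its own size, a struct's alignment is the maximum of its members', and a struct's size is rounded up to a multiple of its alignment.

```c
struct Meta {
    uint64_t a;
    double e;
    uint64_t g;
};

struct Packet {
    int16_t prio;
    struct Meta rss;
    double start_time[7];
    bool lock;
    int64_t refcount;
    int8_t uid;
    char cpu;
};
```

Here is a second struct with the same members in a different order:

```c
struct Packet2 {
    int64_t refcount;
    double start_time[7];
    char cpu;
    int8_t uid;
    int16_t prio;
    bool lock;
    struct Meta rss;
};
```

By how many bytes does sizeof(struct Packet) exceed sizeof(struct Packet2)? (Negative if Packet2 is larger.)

Meta: @0: a [8B, align 8] → 8; @8: e [8B, align 8] → 16; @16: g [8B, align 8] → 24; size 24, align 8
@0: prio [2B, align 2] → 2
+6 pad (align 8)
@8: rss [24B, align 8] → 32
@32: start_time [56B, align 8] → 88
@88: lock [1B, align 1] → 89
+7 pad (align 8)
@96: refcount [8B, align 8] → 104
@104: uid [1B, align 1] → 105
@105: cpu [1B, align 1] → 106
+6 tail pad (align 8)
size 112, align 8
— Packet2 —
@0: refcount [8B, align 8] → 8
@8: start_time [56B, align 8] → 64
@64: cpu [1B, align 1] → 65
@65: uid [1B, align 1] → 66
@66: prio [2B, align 2] → 68
@68: lock [1B, align 1] → 69
+3 pad (align 8)
@72: rss [24B, align 8] → 96
size 96, align 8
112 − 96 = 16

16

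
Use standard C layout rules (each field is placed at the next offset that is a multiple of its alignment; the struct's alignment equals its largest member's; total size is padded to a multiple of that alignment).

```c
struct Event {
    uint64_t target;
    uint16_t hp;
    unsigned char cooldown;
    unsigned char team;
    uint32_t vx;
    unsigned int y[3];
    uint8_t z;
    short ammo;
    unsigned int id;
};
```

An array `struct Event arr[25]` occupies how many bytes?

0..8  target  (8B, 8-aligned)
8..10  hp  (2B, 2-aligned)
10..11  cooldown  (1B, 1-aligned)
11..12  team  (1B, 1-aligned)
12..16  vx  (4B, 4-aligned)
16..28  y  (12B, 4-aligned)
28..29  z  (1B, 1-aligned)
29..30  -- padding (1B)
30..32  ammo  (2B, 2-aligned)
32..36  id  (4B, 4-aligned)
36..40  -- tail padding (4B)
sizeof = 40, alignof = 8
array of 25: 25 × 40 = 1000

1000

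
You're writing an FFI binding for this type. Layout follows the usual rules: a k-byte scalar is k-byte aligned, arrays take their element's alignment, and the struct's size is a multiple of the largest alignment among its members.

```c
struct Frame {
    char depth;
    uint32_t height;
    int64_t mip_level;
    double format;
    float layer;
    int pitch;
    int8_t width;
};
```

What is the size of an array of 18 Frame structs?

@0: depth [1B, align 1] → 1
+3 pad (align 4)
@4: height [4B, align 4] → 8
@8: mip_level [8B, align 8] → 16
@16: format [8B, align 8] → 24
@24: layer [4B, align 4] → 28
@28: pitch [4B, align 4] → 32
@32: width [1B, align 1] → 33
+7 tail pad (align 8)
size 40, align 8
array of 18: 18 × 40 = 720

720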